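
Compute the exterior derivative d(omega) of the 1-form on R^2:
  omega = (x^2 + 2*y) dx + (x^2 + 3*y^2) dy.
d(omega) = (2*x - 2) dx ∧ dy

For a 1-form omega = sum_i f_i dx_i, the exterior derivative is
  d(omega) = sum_{i < j} (∂f_j/∂x_i - ∂f_i/∂x_j) dx_i ∧ dx_j.
  coefficient of dx ∧ dy: ∂f_2/∂x - ∂f_1/∂y = ∂(x^2 + 3*y^2)/∂x - ∂(x^2 + 2*y)/∂y = 2*x - 2
Assembling: d(omega) = (2*x - 2) dx ∧ dy.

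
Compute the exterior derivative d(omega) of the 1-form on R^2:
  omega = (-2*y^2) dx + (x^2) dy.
d(omega) = (2*x + 4*y) dx ∧ dy

For a 1-form omega = sum_i f_i dx_i, the exterior derivative is
  d(omega) = sum_{i < j} (∂f_j/∂x_i - ∂f_i/∂x_j) dx_i ∧ dx_j.
  coefficient of dx ∧ dy: ∂f_2/∂x - ∂f_1/∂y = ∂(x^2)/∂x - ∂(-2*y^2)/∂y = 2*x + 4*y
Assembling: d(omega) = (2*x + 4*y) dx ∧ dy.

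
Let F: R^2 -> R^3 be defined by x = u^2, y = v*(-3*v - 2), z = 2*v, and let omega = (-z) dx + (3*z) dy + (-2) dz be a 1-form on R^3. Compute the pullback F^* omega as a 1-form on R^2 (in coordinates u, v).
F^* omega = (-4*u*v) du + (-36*v^2 - 12*v - 4) dv

Using F^*(f dg) = (f ∘ F) d(g ∘ F), substitute each coordinate x_i by F_i(u, v) in f_i, and replace dx_i by d F_i = (∂F_i/∂u) du + (∂F_i/∂v) dv.
  For the x component: f_1(F) = -2*v; d F_1 = (2*u) du + (0) dv
  For the y component: f_2(F) = 6*v; d F_2 = (0) du + (-6*v - 2) dv
  For the z component: f_3(F) = -2; d F_3 = (0) du + (2) dv
Combining and collecting du, dv coefficients:
  coeff of du: -4*u*v
  coeff of dv: -36*v^2 - 12*v - 4
F^* omega = (-4*u*v) du + (-36*v^2 - 12*v - 4) dv.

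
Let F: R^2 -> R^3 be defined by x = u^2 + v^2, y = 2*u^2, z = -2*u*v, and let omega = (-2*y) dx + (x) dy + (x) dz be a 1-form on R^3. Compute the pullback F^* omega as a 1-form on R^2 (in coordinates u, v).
F^* omega = (-4*u^3 - 2*u^2*v + 4*u*v^2 - 2*v^3) du + (2*u*(-u^2 - 4*u*v - v^2)) dv

Using F^*(f dg) = (f ∘ F) d(g ∘ F), substitute each coordinate x_i by F_i(u, v) in f_i, and replace dx_i by d F_i = (∂F_i/∂u) du + (∂F_i/∂v) dv.
  For the x component: f_1(F) = -4*u^2; d F_1 = (2*u) du + (2*v) dv
  For the y component: f_2(F) = u^2 + v^2; d F_2 = (4*u) du + (0) dv
  For the z component: f_3(F) = u^2 + v^2; d F_3 = (-2*v) du + (-2*u) dv
Combining and collecting du, dv coefficients:
  coeff of du: -4*u^3 - 2*u^2*v + 4*u*v^2 - 2*v^3
  coeff of dv: 2*u*(-u^2 - 4*u*v - v^2)
F^* omega = (-4*u^3 - 2*u^2*v + 4*u*v^2 - 2*v^3) du + (2*u*(-u^2 - 4*u*v - v^2)) dv.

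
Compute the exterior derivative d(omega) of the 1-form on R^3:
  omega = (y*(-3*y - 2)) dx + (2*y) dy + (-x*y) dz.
d(omega) = (6*y + 2) dx ∧ dy + (-y) dx ∧ dz + (-x) dy ∧ dz

For a 1-form omega = sum_i f_i dx_i, the exterior derivative is
  d(omega) = sum_{i < j} (∂f_j/∂x_i - ∂f_i/∂x_j) dx_i ∧ dx_j.
  coefficient of dx ∧ dy: ∂f_2/∂x - ∂f_1/∂y = ∂(2*y)/∂x - ∂(y*(-3*y - 2))/∂y = 6*y + 2
  coefficient of dx ∧ dz: ∂f_3/∂x - ∂f_1/∂z = ∂(-x*y)/∂x - ∂(y*(-3*y - 2))/∂z = -y
  coefficient of dy ∧ dz: ∂f_3/∂y - ∂f_2/∂z = ∂(-x*y)/∂y - ∂(2*y)/∂z = -x
Assembling: d(omega) = (6*y + 2) dx ∧ dy + (-y) dx ∧ dz + (-x) dy ∧ dz.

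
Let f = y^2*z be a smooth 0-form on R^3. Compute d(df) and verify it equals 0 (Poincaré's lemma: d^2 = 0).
d(df) = 0

Step 1: df = sum_i (∂f/∂x_i) dx_i = (0) dx + (2*y*z) dy + (y^2) dz.
Step 2: Apply d again. Using the 1-form formula, the coefficient of dx ∧ dy in d(df) is ∂^2 f/∂x ∂y - ∂^2 f/∂y ∂x = (0) - (0) = 0 (equality of mixed partials for smooth f).
Similarly for dx ∧ dz and dy ∧ dz — all coefficients vanish. So d(df) = 0.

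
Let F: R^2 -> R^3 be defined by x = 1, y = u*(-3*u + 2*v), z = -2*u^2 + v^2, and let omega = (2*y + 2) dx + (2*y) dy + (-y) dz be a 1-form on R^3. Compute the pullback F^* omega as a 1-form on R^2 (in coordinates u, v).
F^* omega = (4*u*(6*u^2 - 7*u*v + 2*v^2)) du + (2*u*(-6*u^2 + 7*u*v - 2*v^2)) dv

Using F^*(f dg) = (f ∘ F) d(g ∘ F), substitute each coordinate x_i by F_i(u, v) in f_i, and replace dx_i by d F_i = (∂F_i/∂u) du + (∂F_i/∂v) dv.
  For the x component: f_1(F) = -6*u^2 + 4*u*v + 2; d F_1 = (0) du + (0) dv
  For the y component: f_2(F) = 2*u*(-3*u + 2*v); d F_2 = (-6*u + 2*v) du + (2*u) dv
  For the z component: f_3(F) = u*(3*u - 2*v); d F_3 = (-4*u) du + (2*v) dv
Combining and collecting du, dv coefficients:
  coeff of du: 4*u*(6*u^2 - 7*u*v + 2*v^2)
  coeff of dv: 2*u*(-6*u^2 + 7*u*v - 2*v^2)
F^* omega = (4*u*(6*u^2 - 7*u*v + 2*v^2)) du + (2*u*(-6*u^2 + 7*u*v - 2*v^2)) dv.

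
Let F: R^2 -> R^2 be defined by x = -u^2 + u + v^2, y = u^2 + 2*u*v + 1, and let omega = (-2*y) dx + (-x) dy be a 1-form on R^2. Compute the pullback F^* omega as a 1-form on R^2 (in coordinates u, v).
F^* omega = (6*u^3 + 10*u^2*v - 4*u^2 - 2*u*v^2 - 6*u*v + 4*u - 2*v^3 - 2) du + (2*u^3 - 4*u^2*v - 2*u^2 - 10*u*v^2 - 4*v) dv

Using F^*(f dg) = (f ∘ F) d(g ∘ F), substitute each coordinate x_i by F_i(u, v) in f_i, and replace dx_i by d F_i = (∂F_i/∂u) du + (∂F_i/∂v) dv.
  For the x component: f_1(F) = -2*u^2 - 4*u*v - 2; d F_1 = (1 - 2*u) du + (2*v) dv
  For the y component: f_2(F) = u^2 - u - v^2; d F_2 = (2*u + 2*v) du + (2*u) dv
Combining and collecting du, dv coefficients:
  coeff of du: 6*u^3 + 10*u^2*v - 4*u^2 - 2*u*v^2 - 6*u*v + 4*u - 2*v^3 - 2
  coeff of dv: 2*u^3 - 4*u^2*v - 2*u^2 - 10*u*v^2 - 4*v
F^* omega = (6*u^3 + 10*u^2*v - 4*u^2 - 2*u*v^2 - 6*u*v + 4*u - 2*v^3 - 2) du + (2*u^3 - 4*u^2*v - 2*u^2 - 10*u*v^2 - 4*v) dv.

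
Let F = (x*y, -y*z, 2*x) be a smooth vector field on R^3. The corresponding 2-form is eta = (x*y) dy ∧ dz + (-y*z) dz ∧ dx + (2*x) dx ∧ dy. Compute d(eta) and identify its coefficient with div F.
d(eta) = (y - z) dx ∧ dy ∧ dz; div F = y - z

For a 2-form in R^3 of the form above, applying d gives a 3-form with coefficient ∂P/∂x + ∂Q/∂y + ∂R/∂z:
  ∂P/∂x = y
  ∂Q/∂y = -z
  ∂R/∂z = 0
Sum = y - z, which is exactly div F.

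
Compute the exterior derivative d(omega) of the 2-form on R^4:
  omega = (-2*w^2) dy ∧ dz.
d(omega) = (-4*w) dy ∧ dz ∧ dw

For a 2-form omega = sum_{i<j} g_{ij} dx_i ∧ dx_j, the exterior derivative is
  d(omega) = sum_{i<j} d(g_{ij}) ∧ dx_i ∧ dx_j = sum_{i<j, k} (∂g_{ij}/∂x_k) dx_k ∧ dx_i ∧ dx_j.
Expand each term, using dx_k ∧ dx_i ∧ dx_j = sgn(permutation) dx_{(a)} ∧ dx_{(b)} ∧ dx_{(c)} with (a < b < c) sorted:
  d(-2*w^2) includes (∂/∂w)(-2*w^2) dw = (-4*w) dw, which multiplied by dy ∧ dz gives (-4*w) dy ∧ dz ∧ dw
Collecting like 3-forms: d(omega) = (-4*w) dy ∧ dz ∧ dw.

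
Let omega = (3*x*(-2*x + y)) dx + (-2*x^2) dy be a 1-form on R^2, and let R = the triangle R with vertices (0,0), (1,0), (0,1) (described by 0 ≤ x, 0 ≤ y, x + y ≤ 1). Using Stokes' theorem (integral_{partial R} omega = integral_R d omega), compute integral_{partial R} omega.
integral_(partial R) omega = -7/6

Stokes: integral_partial_R omega = integral_R d omega with d omega = (∂Q/∂x - ∂P/∂y) dx ∧ dy.
  ∂Q/∂x = -4*x
  ∂P/∂y = 3*x
  integrand = ∂Q/∂x - ∂P/∂y = -7*x.
Integrating over R: integral_0^1 integral_0^{1-x} (-7*x) dy dx = -7/6.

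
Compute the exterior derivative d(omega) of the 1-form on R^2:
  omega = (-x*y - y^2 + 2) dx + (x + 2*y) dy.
d(omega) = (x + 2*y + 1) dx ∧ dy

For a 1-form omega = sum_i f_i dx_i, the exterior derivative is
  d(omega) = sum_{i < j} (∂f_j/∂x_i - ∂f_i/∂x_j) dx_i ∧ dx_j.
  coefficient of dx ∧ dy: ∂f_2/∂x - ∂f_1/∂y = ∂(x + 2*y)/∂x - ∂(-x*y - y^2 + 2)/∂y = x + 2*y + 1
Assembling: d(omega) = (x + 2*y + 1) dx ∧ dy.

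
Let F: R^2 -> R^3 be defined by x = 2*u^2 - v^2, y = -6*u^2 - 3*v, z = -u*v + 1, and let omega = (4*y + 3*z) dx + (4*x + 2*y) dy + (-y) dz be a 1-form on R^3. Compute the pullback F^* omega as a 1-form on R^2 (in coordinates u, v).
F^* omega = (-48*u^3 - 18*u^2*v + 48*u*v^2 + 24*u*v + 12*u - 3*v^2) du + (-6*u^3 + 48*u^2*v + 12*u^2 + 6*u*v^2 - 3*u*v + 36*v^2 + 12*v) dv

Using F^*(f dg) = (f ∘ F) d(g ∘ F), substitute each coordinate x_i by F_i(u, v) in f_i, and replace dx_i by d F_i = (∂F_i/∂u) du + (∂F_i/∂v) dv.
  For the x component: f_1(F) = -24*u^2 - 3*u*v - 12*v + 3; d F_1 = (4*u) du + (-2*v) dv
  For the y component: f_2(F) = -4*u^2 - 4*v^2 - 6*v; d F_2 = (-12*u) du + (-3) dv
  For the z component: f_3(F) = 6*u^2 + 3*v; d F_3 = (-v) du + (-u) dv
Combining and collecting du, dv coefficients:
  coeff of du: -48*u^3 - 18*u^2*v + 48*u*v^2 + 24*u*v + 12*u - 3*v^2
  coeff of dv: -6*u^3 + 48*u^2*v + 12*u^2 + 6*u*v^2 - 3*u*v + 36*v^2 + 12*v
F^* omega = (-48*u^3 - 18*u^2*v + 48*u*v^2 + 24*u*v + 12*u - 3*v^2) du + (-6*u^3 + 48*u^2*v + 12*u^2 + 6*u*v^2 - 3*u*v + 36*v^2 + 12*v) dv.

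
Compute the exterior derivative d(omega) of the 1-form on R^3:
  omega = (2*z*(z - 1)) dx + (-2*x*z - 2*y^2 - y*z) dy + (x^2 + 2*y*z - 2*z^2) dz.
d(omega) = (-2*z) dx ∧ dy + (2*x - 4*z + 2) dx ∧ dz + (2*x + y + 2*z) dy ∧ dz

For a 1-form omega = sum_i f_i dx_i, the exterior derivative is
  d(omega) = sum_{i < j} (∂f_j/∂x_i - ∂f_i/∂x_j) dx_i ∧ dx_j.
  coefficient of dx ∧ dy: ∂f_2/∂x - ∂f_1/∂y = ∂(-2*x*z - 2*y^2 - y*z)/∂x - ∂(2*z*(z - 1))/∂y = -2*z
  coefficient of dx ∧ dz: ∂f_3/∂x - ∂f_1/∂z = ∂(x^2 + 2*y*z - 2*z^2)/∂x - ∂(2*z*(z - 1))/∂z = 2*x - 4*z + 2
  coefficient of dy ∧ dz: ∂f_3/∂y - ∂f_2/∂z = ∂(x^2 + 2*y*z - 2*z^2)/∂y - ∂(-2*x*z - 2*y^2 - y*z)/∂z = 2*x + y + 2*z
Assembling: d(omega) = (-2*z) dx ∧ dy + (2*x - 4*z + 2) dx ∧ dz + (2*x + y + 2*z) dy ∧ dz.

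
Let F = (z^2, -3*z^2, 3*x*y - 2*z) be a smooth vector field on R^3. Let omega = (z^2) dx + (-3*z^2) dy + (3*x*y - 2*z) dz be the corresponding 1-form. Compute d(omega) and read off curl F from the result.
d(omega) = (3*x + 6*z) dy ∧ dz + (-3*y + 2*z) dz ∧ dx + (0) dx ∧ dy; curl F = (3*x + 6*z, -3*y + 2*z, 0)

d omega = sum_{i<j} (∂f_j/∂x_i - ∂f_i/∂x_j) dx_i ∧ dx_j. Under the identification (dy ∧ dz, dz ∧ dx, dx ∧ dy) ↔ (e_x, e_y, e_z), the coefficients are exactly the components of curl F. Compute:
  ∂R/∂y - ∂Q/∂z = (3*x) - (-6*z) = 3*x + 6*z
  ∂P/∂z - ∂R/∂x = (2*z) - (3*y) = -3*y + 2*z
  ∂Q/∂x - ∂P/∂y = (0) - (0) = 0.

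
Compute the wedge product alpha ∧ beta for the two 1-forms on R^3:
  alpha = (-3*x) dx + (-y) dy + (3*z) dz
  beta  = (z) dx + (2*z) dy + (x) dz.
alpha ∧ beta = (z*(-6*x + y)) dx ∧ dy + (-3*x^2 - 3*z^2) dx ∧ dz + (-x*y - 6*z^2) dy ∧ dz

Distribute the wedge, using dx_i ∧ dx_j = -dx_j ∧ dx_i and dx_i ∧ dx_i = 0. For each pair (i, j) with i < j, the coefficient of dx_i ∧ dx_j in alpha ∧ beta is (alpha_i * beta_j - alpha_j * beta_i). Collecting: alpha ∧ beta = (z*(-6*x + y)) dx ∧ dy + (-3*x^2 - 3*z^2) dx ∧ dz + (-x*y - 6*z^2) dy ∧ dz.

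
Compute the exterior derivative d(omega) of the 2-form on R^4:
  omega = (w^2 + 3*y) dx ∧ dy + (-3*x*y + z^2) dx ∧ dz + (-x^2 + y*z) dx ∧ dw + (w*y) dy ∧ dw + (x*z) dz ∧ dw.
d(omega) = (2*w - z) dx ∧ dy ∧ dw + (3*x) dx ∧ dy ∧ dz + (-y + z) dx ∧ dz ∧ dw

For a 2-form omega = sum_{i<j} g_{ij} dx_i ∧ dx_j, the exterior derivative is
  d(omega) = sum_{i<j} d(g_{ij}) ∧ dx_i ∧ dx_j = sum_{i<j, k} (∂g_{ij}/∂x_k) dx_k ∧ dx_i ∧ dx_j.
Expand each term, using dx_k ∧ dx_i ∧ dx_j = sgn(permutation) dx_{(a)} ∧ dx_{(b)} ∧ dx_{(c)} with (a < b < c) sorted:
  d(w^2 + 3*y) includes (∂/∂w)(w^2 + 3*y) dw = (2*w) dw, which multiplied by dx ∧ dy gives (2*w) dx ∧ dy ∧ dw
  d(-3*x*y + z^2) includes (∂/∂y)(-3*x*y + z^2) dy = (-3*x) dy, which multiplied by dx ∧ dz gives (3*x) dx ∧ dy ∧ dz
  d(-x^2 + y*z) includes (∂/∂y)(-x^2 + y*z) dy = (z) dy, which multiplied by dx ∧ dw gives (-z) dx ∧ dy ∧ dw
  d(-x^2 + y*z) includes (∂/∂z)(-x^2 + y*z) dz = (y) dz, which multiplied by dx ∧ dw gives (-y) dx ∧ dz ∧ dw
  d(x*z) includes (∂/∂x)(x*z) dx = (z) dx, which multiplied by dz ∧ dw gives (z) dx ∧ dz ∧ dw
Collecting like 3-forms: d(omega) = (2*w - z) dx ∧ dy ∧ dw + (3*x) dx ∧ dy ∧ dz + (-y + z) dx ∧ dz ∧ dw.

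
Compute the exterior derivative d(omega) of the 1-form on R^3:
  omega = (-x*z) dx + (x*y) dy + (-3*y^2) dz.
d(omega) = (y) dx ∧ dy + (x) dx ∧ dz + (-6*y) dy ∧ dz

For a 1-form omega = sum_i f_i dx_i, the exterior derivative is
  d(omega) = sum_{i < j} (∂f_j/∂x_i - ∂f_i/∂x_j) dx_i ∧ dx_j.
  coefficient of dx ∧ dy: ∂f_2/∂x - ∂f_1/∂y = ∂(x*y)/∂x - ∂(-x*z)/∂y = y
  coefficient of dx ∧ dz: ∂f_3/∂x - ∂f_1/∂z = ∂(-3*y^2)/∂x - ∂(-x*z)/∂z = x
  coefficient of dy ∧ dz: ∂f_3/∂y - ∂f_2/∂z = ∂(-3*y^2)/∂y - ∂(x*y)/∂z = -6*y
Assembling: d(omega) = (y) dx ∧ dy + (x) dx ∧ dz + (-6*y) dy ∧ dz.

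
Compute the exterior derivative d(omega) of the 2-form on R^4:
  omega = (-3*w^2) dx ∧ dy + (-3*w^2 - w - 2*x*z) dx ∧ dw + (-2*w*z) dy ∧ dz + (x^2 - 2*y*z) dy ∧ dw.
d(omega) = (-6*w + 2*x) dx ∧ dy ∧ dw + (2*x) dx ∧ dz ∧ dw + (2*y - 2*z) dy ∧ dz ∧ dw

For a 2-form omega = sum_{i<j} g_{ij} dx_i ∧ dx_j, the exterior derivative is
  d(omega) = sum_{i<j} d(g_{ij}) ∧ dx_i ∧ dx_j = sum_{i<j, k} (∂g_{ij}/∂x_k) dx_k ∧ dx_i ∧ dx_j.
Expand each term, using dx_k ∧ dx_i ∧ dx_j = sgn(permutation) dx_{(a)} ∧ dx_{(b)} ∧ dx_{(c)} with (a < b < c) sorted:
  d(-3*w^2) includes (∂/∂w)(-3*w^2) dw = (-6*w) dw, which multiplied by dx ∧ dy gives (-6*w) dx ∧ dy ∧ dw
  d(-3*w^2 - w - 2*x*z) includes (∂/∂z)(-3*w^2 - w - 2*x*z) dz = (-2*x) dz, which multiplied by dx ∧ dw gives (2*x) dx ∧ dz ∧ dw
  d(-2*w*z) includes (∂/∂w)(-2*w*z) dw = (-2*z) dw, which multiplied by dy ∧ dz gives (-2*z) dy ∧ dz ∧ dw
  d(x^2 - 2*y*z) includes (∂/∂x)(x^2 - 2*y*z) dx = (2*x) dx, which multiplied by dy ∧ dw gives (2*x) dx ∧ dy ∧ dw
  d(x^2 - 2*y*z) includes (∂/∂z)(x^2 - 2*y*z) dz = (-2*y) dz, which multiplied by dy ∧ dw gives (2*y) dy ∧ dz ∧ dw
Collecting like 3-forms: d(omega) = (-6*w + 2*x) dx ∧ dy ∧ dw + (2*x) dx ∧ dz ∧ dw + (2*y - 2*z) dy ∧ dz ∧ dw.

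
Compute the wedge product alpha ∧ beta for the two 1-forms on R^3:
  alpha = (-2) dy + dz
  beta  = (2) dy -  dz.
alpha ∧ beta = 0

Distribute the wedge, using dx_i ∧ dx_j = -dx_j ∧ dx_i and dx_i ∧ dx_i = 0. For each pair (i, j) with i < j, the coefficient of dx_i ∧ dx_j in alpha ∧ beta is (alpha_i * beta_j - alpha_j * beta_i). Collecting: alpha ∧ beta = 0.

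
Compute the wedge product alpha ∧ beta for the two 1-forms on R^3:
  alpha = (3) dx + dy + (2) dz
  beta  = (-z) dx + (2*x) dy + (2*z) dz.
alpha ∧ beta = (6*x + z) dx ∧ dy + (8*z) dx ∧ dz + (-4*x + 2*z) dy ∧ dz

Distribute the wedge, using dx_i ∧ dx_j = -dx_j ∧ dx_i and dx_i ∧ dx_i = 0. For each pair (i, j) with i < j, the coefficient of dx_i ∧ dx_j in alpha ∧ beta is (alpha_i * beta_j - alpha_j * beta_i). Collecting: alpha ∧ beta = (6*x + z) dx ∧ dy + (8*z) dx ∧ dz + (-4*x + 2*z) dy ∧ dz.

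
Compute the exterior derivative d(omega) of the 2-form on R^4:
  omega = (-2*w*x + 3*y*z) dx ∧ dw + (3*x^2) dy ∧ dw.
d(omega) = (6*x - 3*z) dx ∧ dy ∧ dw + (-3*y) dx ∧ dz ∧ dw

For a 2-form omega = sum_{i<j} g_{ij} dx_i ∧ dx_j, the exterior derivative is
  d(omega) = sum_{i<j} d(g_{ij}) ∧ dx_i ∧ dx_j = sum_{i<j, k} (∂g_{ij}/∂x_k) dx_k ∧ dx_i ∧ dx_j.
Expand each term, using dx_k ∧ dx_i ∧ dx_j = sgn(permutation) dx_{(a)} ∧ dx_{(b)} ∧ dx_{(c)} with (a < b < c) sorted:
  d(-2*w*x + 3*y*z) includes (∂/∂y)(-2*w*x + 3*y*z) dy = (3*z) dy, which multiplied by dx ∧ dw gives (-3*z) dx ∧ dy ∧ dw
  d(-2*w*x + 3*y*z) includes (∂/∂z)(-2*w*x + 3*y*z) dz = (3*y) dz, which multiplied by dx ∧ dw gives (-3*y) dx ∧ dz ∧ dw
  d(3*x^2) includes (∂/∂x)(3*x^2) dx = (6*x) dx, which multiplied by dy ∧ dw gives (6*x) dx ∧ dy ∧ dw
Collecting like 3-forms: d(omega) = (6*x - 3*z) dx ∧ dy ∧ dw + (-3*y) dx ∧ dz ∧ dw.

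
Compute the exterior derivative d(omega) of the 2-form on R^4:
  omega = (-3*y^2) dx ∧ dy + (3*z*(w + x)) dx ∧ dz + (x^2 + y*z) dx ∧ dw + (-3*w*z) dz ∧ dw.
d(omega) = (-y + 3*z) dx ∧ dz ∧ dw + (-z) dx ∧ dy ∧ dw

For a 2-form omega = sum_{i<j} g_{ij} dx_i ∧ dx_j, the exterior derivative is
  d(omega) = sum_{i<j} d(g_{ij}) ∧ dx_i ∧ dx_j = sum_{i<j, k} (∂g_{ij}/∂x_k) dx_k ∧ dx_i ∧ dx_j.
Expand each term, using dx_k ∧ dx_i ∧ dx_j = sgn(permutation) dx_{(a)} ∧ dx_{(b)} ∧ dx_{(c)} with (a < b < c) sorted:
  d(3*z*(w + x)) includes (∂/∂w)(3*z*(w + x)) dw = (3*z) dw, which multiplied by dx ∧ dz gives (3*z) dx ∧ dz ∧ dw
  d(x^2 + y*z) includes (∂/∂y)(x^2 + y*z) dy = (z) dy, which multiplied by dx ∧ dw gives (-z) dx ∧ dy ∧ dw
  d(x^2 + y*z) includes (∂/∂z)(x^2 + y*z) dz = (y) dz, which multiplied by dx ∧ dw gives (-y) dx ∧ dz ∧ dw
Collecting like 3-forms: d(omega) = (-y + 3*z) dx ∧ dz ∧ dw + (-z) dx ∧ dy ∧ dw.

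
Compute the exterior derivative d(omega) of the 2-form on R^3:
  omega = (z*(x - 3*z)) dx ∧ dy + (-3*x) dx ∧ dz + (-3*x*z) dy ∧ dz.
d(omega) = (x - 9*z) dx ∧ dy ∧ dz

For a 2-form omega = sum_{i<j} g_{ij} dx_i ∧ dx_j, the exterior derivative is
  d(omega) = sum_{i<j} d(g_{ij}) ∧ dx_i ∧ dx_j = sum_{i<j, k} (∂g_{ij}/∂x_k) dx_k ∧ dx_i ∧ dx_j.
Expand each term, using dx_k ∧ dx_i ∧ dx_j = sgn(permutation) dx_{(a)} ∧ dx_{(b)} ∧ dx_{(c)} with (a < b < c) sorted:
  d(z*(x - 3*z)) includes (∂/∂z)(z*(x - 3*z)) dz = (x - 6*z) dz, which multiplied by dx ∧ dy gives (x - 6*z) dx ∧ dy ∧ dz
  d(-3*x*z) includes (∂/∂x)(-3*x*z) dx = (-3*z) dx, which multiplied by dy ∧ dz gives (-3*z) dx ∧ dy ∧ dz
Collecting like 3-forms: d(omega) = (x - 9*z) dx ∧ dy ∧ dz.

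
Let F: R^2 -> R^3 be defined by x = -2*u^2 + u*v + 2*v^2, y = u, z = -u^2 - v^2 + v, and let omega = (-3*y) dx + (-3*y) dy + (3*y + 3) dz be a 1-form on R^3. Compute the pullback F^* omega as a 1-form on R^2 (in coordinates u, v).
F^* omega = (3*u*(2*u - v - 3)) du + (-3*u^2 - 18*u*v + 3*u - 6*v + 3) dv

Using F^*(f dg) = (f ∘ F) d(g ∘ F), substitute each coordinate x_i by F_i(u, v) in f_i, and replace dx_i by d F_i = (∂F_i/∂u) du + (∂F_i/∂v) dv.
  For the x component: f_1(F) = -3*u; d F_1 = (-4*u + v) du + (u + 4*v) dv
  For the y component: f_2(F) = -3*u; d F_2 = (1) du + (0) dv
  For the z component: f_3(F) = 3*u + 3; d F_3 = (-2*u) du + (1 - 2*v) dv
Combining and collecting du, dv coefficients:
  coeff of du: 3*u*(2*u - v - 3)
  coeff of dv: -3*u^2 - 18*u*v + 3*u - 6*v + 3
F^* omega = (3*u*(2*u - v - 3)) du + (-3*u^2 - 18*u*v + 3*u - 6*v + 3) dv.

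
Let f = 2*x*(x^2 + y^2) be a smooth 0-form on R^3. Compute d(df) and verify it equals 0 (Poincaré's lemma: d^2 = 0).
d(df) = 0

Step 1: df = sum_i (∂f/∂x_i) dx_i = (6*x^2 + 2*y^2) dx + (4*x*y) dy + (0) dz.
Step 2: Apply d again. Using the 1-form formula, the coefficient of dx ∧ dy in d(df) is ∂^2 f/∂x ∂y - ∂^2 f/∂y ∂x = (4*y) - (4*y) = 0 (equality of mixed partials for smooth f).
Similarly for dx ∧ dz and dy ∧ dz — all coefficients vanish. So d(df) = 0.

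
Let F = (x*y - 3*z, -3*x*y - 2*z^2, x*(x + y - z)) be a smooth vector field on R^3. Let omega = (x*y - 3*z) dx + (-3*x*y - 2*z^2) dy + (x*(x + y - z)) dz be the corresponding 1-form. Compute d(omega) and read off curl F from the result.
d(omega) = (x + 4*z) dy ∧ dz + (-2*x - y + z - 3) dz ∧ dx + (-x - 3*y) dx ∧ dy; curl F = (x + 4*z, -2*x - y + z - 3, -x - 3*y)

d omega = sum_{i<j} (∂f_j/∂x_i - ∂f_i/∂x_j) dx_i ∧ dx_j. Under the identification (dy ∧ dz, dz ∧ dx, dx ∧ dy) ↔ (e_x, e_y, e_z), the coefficients are exactly the components of curl F. Compute:
  ∂R/∂y - ∂Q/∂z = (x) - (-4*z) = x + 4*z
  ∂P/∂z - ∂R/∂x = (-3) - (2*x + y - z) = -2*x - y + z - 3
  ∂Q/∂x - ∂P/∂y = (-3*y) - (x) = -x - 3*y.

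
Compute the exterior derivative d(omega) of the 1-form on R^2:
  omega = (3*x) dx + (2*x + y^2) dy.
d(omega) = (2) dx ∧ dy

For a 1-form omega = sum_i f_i dx_i, the exterior derivative is
  d(omega) = sum_{i < j} (∂f_j/∂x_i - ∂f_i/∂x_j) dx_i ∧ dx_j.
  coefficient of dx ∧ dy: ∂f_2/∂x - ∂f_1/∂y = ∂(2*x + y^2)/∂x - ∂(3*x)/∂y = 2
Assembling: d(omega) = (2) dx ∧ dy.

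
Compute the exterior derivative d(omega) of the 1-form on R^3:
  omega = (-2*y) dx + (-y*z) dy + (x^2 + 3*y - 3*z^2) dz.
d(omega) = (2) dx ∧ dy + (2*x) dx ∧ dz + (y + 3) dy ∧ dz

For a 1-form omega = sum_i f_i dx_i, the exterior derivative is
  d(omega) = sum_{i < j} (∂f_j/∂x_i - ∂f_i/∂x_j) dx_i ∧ dx_j.
  coefficient of dx ∧ dy: ∂f_2/∂x - ∂f_1/∂y = ∂(-y*z)/∂x - ∂(-2*y)/∂y = 2
  coefficient of dx ∧ dz: ∂f_3/∂x - ∂f_1/∂z = ∂(x^2 + 3*y - 3*z^2)/∂x - ∂(-2*y)/∂z = 2*x
  coefficient of dy ∧ dz: ∂f_3/∂y - ∂f_2/∂z = ∂(x^2 + 3*y - 3*z^2)/∂y - ∂(-y*z)/∂z = y + 3
Assembling: d(omega) = (2) dx ∧ dy + (2*x) dx ∧ dz + (y + 3) dy ∧ dz.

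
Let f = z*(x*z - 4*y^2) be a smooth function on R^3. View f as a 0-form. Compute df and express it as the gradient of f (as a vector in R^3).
df = (z^2) dx + (-8*y*z) dy + (2*x*z - 4*y^2) dz; grad f = (z^2, -8*y*z, 2*x*z - 4*y^2)

For a 0-form f, d f = (∂f/∂x) dx + (∂f/∂y) dy + (∂f/∂z) dz. The components of the vector representation are exactly the entries of grad f in Cartesian coordinates:
  ∂f/∂x = z^2
  ∂f/∂y = -8*y*z
  ∂f/∂z = 2*x*z - 4*y^2.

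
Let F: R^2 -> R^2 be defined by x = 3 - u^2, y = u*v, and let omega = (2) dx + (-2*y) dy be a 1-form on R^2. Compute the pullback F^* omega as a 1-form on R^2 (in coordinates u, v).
F^* omega = (2*u*(-v^2 - 2)) du + (-2*u^2*v) dv

Using F^*(f dg) = (f ∘ F) d(g ∘ F), substitute each coordinate x_i by F_i(u, v) in f_i, and replace dx_i by d F_i = (∂F_i/∂u) du + (∂F_i/∂v) dv.
  For the x component: f_1(F) = 2; d F_1 = (-2*u) du + (0) dv
  For the y component: f_2(F) = -2*u*v; d F_2 = (v) du + (u) dv
Combining and collecting du, dv coefficients:
  coeff of du: 2*u*(-v^2 - 2)
  coeff of dv: -2*u^2*v
F^* omega = (2*u*(-v^2 - 2)) du + (-2*u^2*v) dv.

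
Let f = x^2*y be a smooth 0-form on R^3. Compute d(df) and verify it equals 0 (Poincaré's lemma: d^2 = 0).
d(df) = 0

Step 1: df = sum_i (∂f/∂x_i) dx_i = (2*x*y) dx + (x^2) dy + (0) dz.
Step 2: Apply d again. Using the 1-form formula, the coefficient of dx ∧ dy in d(df) is ∂^2 f/∂x ∂y - ∂^2 f/∂y ∂x = (2*x) - (2*x) = 0 (equality of mixed partials for smooth f).
Similarly for dx ∧ dz and dy ∧ dz — all coefficients vanish. So d(df) = 0.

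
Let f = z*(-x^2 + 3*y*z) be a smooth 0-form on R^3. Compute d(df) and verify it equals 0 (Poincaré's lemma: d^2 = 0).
d(df) = 0

Step 1: df = sum_i (∂f/∂x_i) dx_i = (-2*x*z) dx + (3*z^2) dy + (-x^2 + 6*y*z) dz.
Step 2: Apply d again. Using the 1-form formula, the coefficient of dx ∧ dy in d(df) is ∂^2 f/∂x ∂y - ∂^2 f/∂y ∂x = (0) - (0) = 0 (equality of mixed partials for smooth f).
Similarly for dx ∧ dz and dy ∧ dz — all coefficients vanish. So d(df) = 0.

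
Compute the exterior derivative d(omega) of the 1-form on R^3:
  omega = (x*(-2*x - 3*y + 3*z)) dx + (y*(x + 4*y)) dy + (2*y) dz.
d(omega) = (3*x + y) dx ∧ dy + (-3*x) dx ∧ dz + (2) dy ∧ dz

For a 1-form omega = sum_i f_i dx_i, the exterior derivative is
  d(omega) = sum_{i < j} (∂f_j/∂x_i - ∂f_i/∂x_j) dx_i ∧ dx_j.
  coefficient of dx ∧ dy: ∂f_2/∂x - ∂f_1/∂y = ∂(y*(x + 4*y))/∂x - ∂(x*(-2*x - 3*y + 3*z))/∂y = 3*x + y
  coefficient of dx ∧ dz: ∂f_3/∂x - ∂f_1/∂z = ∂(2*y)/∂x - ∂(x*(-2*x - 3*y + 3*z))/∂z = -3*x
  coefficient of dy ∧ dz: ∂f_3/∂y - ∂f_2/∂z = ∂(2*y)/∂y - ∂(y*(x + 4*y))/∂z = 2
Assembling: d(omega) = (3*x + y) dx ∧ dy + (-3*x) dx ∧ dz + (2) dy ∧ dz.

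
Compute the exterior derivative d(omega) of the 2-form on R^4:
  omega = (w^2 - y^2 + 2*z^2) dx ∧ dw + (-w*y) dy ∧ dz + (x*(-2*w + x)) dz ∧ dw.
d(omega) = (2*y) dx ∧ dy ∧ dw + (-2*w + 2*x - 4*z) dx ∧ dz ∧ dw + (-y) dy ∧ dz ∧ dw

For a 2-form omega = sum_{i<j} g_{ij} dx_i ∧ dx_j, the exterior derivative is
  d(omega) = sum_{i<j} d(g_{ij}) ∧ dx_i ∧ dx_j = sum_{i<j, k} (∂g_{ij}/∂x_k) dx_k ∧ dx_i ∧ dx_j.
Expand each term, using dx_k ∧ dx_i ∧ dx_j = sgn(permutation) dx_{(a)} ∧ dx_{(b)} ∧ dx_{(c)} with (a < b < c) sorted:
  d(w^2 - y^2 + 2*z^2) includes (∂/∂y)(w^2 - y^2 + 2*z^2) dy = (-2*y) dy, which multiplied by dx ∧ dw gives (2*y) dx ∧ dy ∧ dw
  d(w^2 - y^2 + 2*z^2) includes (∂/∂z)(w^2 - y^2 + 2*z^2) dz = (4*z) dz, which multiplied by dx ∧ dw gives (-4*z) dx ∧ dz ∧ dw
  d(-w*y) includes (∂/∂w)(-w*y) dw = (-y) dw, which multiplied by dy ∧ dz gives (-y) dy ∧ dz ∧ dw
  d(x*(-2*w + x)) includes (∂/∂x)(x*(-2*w + x)) dx = (-2*w + 2*x) dx, which multiplied by dz ∧ dw gives (-2*w + 2*x) dx ∧ dz ∧ dw
Collecting like 3-forms: d(omega) = (2*y) dx ∧ dy ∧ dw + (-2*w + 2*x - 4*z) dx ∧ dz ∧ dw + (-y) dy ∧ dz ∧ dw.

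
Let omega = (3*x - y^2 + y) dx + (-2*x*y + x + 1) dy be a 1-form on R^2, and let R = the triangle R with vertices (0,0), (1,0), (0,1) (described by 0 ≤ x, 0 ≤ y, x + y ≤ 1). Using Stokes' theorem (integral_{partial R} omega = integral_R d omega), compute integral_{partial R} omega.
integral_(partial R) omega = 0

Stokes: integral_partial_R omega = integral_R d omega with d omega = (∂Q/∂x - ∂P/∂y) dx ∧ dy.
  ∂Q/∂x = 1 - 2*y
  ∂P/∂y = 1 - 2*y
  integrand = ∂Q/∂x - ∂P/∂y = 0.
Integrating over R: integral_0^1 integral_0^{1-x} (0) dy dx = 0.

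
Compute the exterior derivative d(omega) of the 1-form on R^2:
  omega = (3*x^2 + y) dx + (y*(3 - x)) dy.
d(omega) = (-y - 1) dx ∧ dy

For a 1-form omega = sum_i f_i dx_i, the exterior derivative is
  d(omega) = sum_{i < j} (∂f_j/∂x_i - ∂f_i/∂x_j) dx_i ∧ dx_j.
  coefficient of dx ∧ dy: ∂f_2/∂x - ∂f_1/∂y = ∂(y*(3 - x))/∂x - ∂(3*x^2 + y)/∂y = -y - 1
Assembling: d(omega) = (-y - 1) dx ∧ dy.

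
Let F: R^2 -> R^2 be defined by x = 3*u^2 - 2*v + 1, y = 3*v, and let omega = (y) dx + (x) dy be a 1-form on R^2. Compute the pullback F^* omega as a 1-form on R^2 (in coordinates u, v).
F^* omega = (18*u*v) du + (9*u^2 - 12*v + 3) dv

Using F^*(f dg) = (f ∘ F) d(g ∘ F), substitute each coordinate x_i by F_i(u, v) in f_i, and replace dx_i by d F_i = (∂F_i/∂u) du + (∂F_i/∂v) dv.
  For the x component: f_1(F) = 3*v; d F_1 = (6*u) du + (-2) dv
  For the y component: f_2(F) = 3*u^2 - 2*v + 1; d F_2 = (0) du + (3) dv
Combining and collecting du, dv coefficients:
  coeff of du: 18*u*v
  coeff of dv: 9*u^2 - 12*v + 3
F^* omega = (18*u*v) du + (9*u^2 - 12*v + 3) dv.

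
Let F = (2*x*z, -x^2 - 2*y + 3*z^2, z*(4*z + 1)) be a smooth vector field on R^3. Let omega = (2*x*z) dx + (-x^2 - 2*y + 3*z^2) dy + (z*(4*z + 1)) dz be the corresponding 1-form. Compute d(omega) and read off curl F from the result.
d(omega) = (-6*z) dy ∧ dz + (2*x) dz ∧ dx + (-2*x) dx ∧ dy; curl F = (-6*z, 2*x, -2*x)

d omega = sum_{i<j} (∂f_j/∂x_i - ∂f_i/∂x_j) dx_i ∧ dx_j. Under the identification (dy ∧ dz, dz ∧ dx, dx ∧ dy) ↔ (e_x, e_y, e_z), the coefficients are exactly the components of curl F. Compute:
  ∂R/∂y - ∂Q/∂z = (0) - (6*z) = -6*z
  ∂P/∂z - ∂R/∂x = (2*x) - (0) = 2*x
  ∂Q/∂x - ∂P/∂y = (-2*x) - (0) = -2*x.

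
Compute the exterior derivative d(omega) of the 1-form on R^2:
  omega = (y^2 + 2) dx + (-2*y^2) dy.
d(omega) = (-2*y) dx ∧ dy

For a 1-form omega = sum_i f_i dx_i, the exterior derivative is
  d(omega) = sum_{i < j} (∂f_j/∂x_i - ∂f_i/∂x_j) dx_i ∧ dx_j.
  coefficient of dx ∧ dy: ∂f_2/∂x - ∂f_1/∂y = ∂(-2*y^2)/∂x - ∂(y^2 + 2)/∂y = -2*y
Assembling: d(omega) = (-2*y) dx ∧ dy.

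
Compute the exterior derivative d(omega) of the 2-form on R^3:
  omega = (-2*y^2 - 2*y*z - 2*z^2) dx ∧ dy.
d(omega) = (-2*y - 4*z) dx ∧ dy ∧ dz

For a 2-form omega = sum_{i<j} g_{ij} dx_i ∧ dx_j, the exterior derivative is
  d(omega) = sum_{i<j} d(g_{ij}) ∧ dx_i ∧ dx_j = sum_{i<j, k} (∂g_{ij}/∂x_k) dx_k ∧ dx_i ∧ dx_j.
Expand each term, using dx_k ∧ dx_i ∧ dx_j = sgn(permutation) dx_{(a)} ∧ dx_{(b)} ∧ dx_{(c)} with (a < b < c) sorted:
  d(-2*y^2 - 2*y*z - 2*z^2) includes (∂/∂z)(-2*y^2 - 2*y*z - 2*z^2) dz = (-2*y - 4*z) dz, which multiplied by dx ∧ dy gives (-2*y - 4*z) dx ∧ dy ∧ dz
Collecting like 3-forms: d(omega) = (-2*y - 4*z) dx ∧ dy ∧ dz.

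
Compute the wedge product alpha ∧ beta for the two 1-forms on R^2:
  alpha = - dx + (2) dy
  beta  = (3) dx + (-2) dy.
alpha ∧ beta = (-4) dx ∧ dy

Distribute the wedge, using dx_i ∧ dx_j = -dx_j ∧ dx_i and dx_i ∧ dx_i = 0. For each pair (i, j) with i < j, the coefficient of dx_i ∧ dx_j in alpha ∧ beta is (alpha_i * beta_j - alpha_j * beta_i). Collecting: alpha ∧ beta = (-4) dx ∧ dy.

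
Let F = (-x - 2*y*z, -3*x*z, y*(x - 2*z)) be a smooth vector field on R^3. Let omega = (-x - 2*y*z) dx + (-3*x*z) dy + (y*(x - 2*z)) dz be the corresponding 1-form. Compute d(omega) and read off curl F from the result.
d(omega) = (4*x - 2*z) dy ∧ dz + (-3*y) dz ∧ dx + (-z) dx ∧ dy; curl F = (4*x - 2*z, -3*y, -z)

d omega = sum_{i<j} (∂f_j/∂x_i - ∂f_i/∂x_j) dx_i ∧ dx_j. Under the identification (dy ∧ dz, dz ∧ dx, dx ∧ dy) ↔ (e_x, e_y, e_z), the coefficients are exactly the components of curl F. Compute:
  ∂R/∂y - ∂Q/∂z = (x - 2*z) - (-3*x) = 4*x - 2*z
  ∂P/∂z - ∂R/∂x = (-2*y) - (y) = -3*y
  ∂Q/∂x - ∂P/∂y = (-3*z) - (-2*z) = -z.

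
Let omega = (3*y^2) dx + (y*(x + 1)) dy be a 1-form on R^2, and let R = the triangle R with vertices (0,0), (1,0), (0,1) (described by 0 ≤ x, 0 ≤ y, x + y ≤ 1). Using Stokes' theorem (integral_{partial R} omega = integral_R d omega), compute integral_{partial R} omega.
integral_(partial R) omega = -5/6

Stokes: integral_partial_R omega = integral_R d omega with d omega = (∂Q/∂x - ∂P/∂y) dx ∧ dy.
  ∂Q/∂x = y
  ∂P/∂y = 6*y
  integrand = ∂Q/∂x - ∂P/∂y = -5*y.
Integrating over R: integral_0^1 integral_0^{1-x} (-5*y) dy dx = -5/6.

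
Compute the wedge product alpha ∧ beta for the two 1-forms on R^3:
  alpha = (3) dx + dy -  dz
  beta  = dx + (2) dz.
alpha ∧ beta = (7) dx ∧ dz + (-1) dx ∧ dy + (2) dy ∧ dz

Distribute the wedge, using dx_i ∧ dx_j = -dx_j ∧ dx_i and dx_i ∧ dx_i = 0. For each pair (i, j) with i < j, the coefficient of dx_i ∧ dx_j in alpha ∧ beta is (alpha_i * beta_j - alpha_j * beta_i). Collecting: alpha ∧ beta = (7) dx ∧ dz + (-1) dx ∧ dy + (2) dy ∧ dz.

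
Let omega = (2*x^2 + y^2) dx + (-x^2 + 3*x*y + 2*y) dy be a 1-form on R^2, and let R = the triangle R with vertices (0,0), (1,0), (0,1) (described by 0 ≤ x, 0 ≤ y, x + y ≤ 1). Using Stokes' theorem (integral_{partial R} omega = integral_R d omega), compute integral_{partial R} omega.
integral_(partial R) omega = -1/6

Stokes: integral_partial_R omega = integral_R d omega with d omega = (∂Q/∂x - ∂P/∂y) dx ∧ dy.
  ∂Q/∂x = -2*x + 3*y
  ∂P/∂y = 2*y
  integrand = ∂Q/∂x - ∂P/∂y = -2*x + y.
Integrating over R: integral_0^1 integral_0^{1-x} (-2*x + y) dy dx = -1/6.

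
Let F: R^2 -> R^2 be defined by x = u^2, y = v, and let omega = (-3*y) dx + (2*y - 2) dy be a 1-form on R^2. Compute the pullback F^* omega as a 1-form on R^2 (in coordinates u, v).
F^* omega = (-6*u*v) du + (2*v - 2) dv

Using F^*(f dg) = (f ∘ F) d(g ∘ F), substitute each coordinate x_i by F_i(u, v) in f_i, and replace dx_i by d F_i = (∂F_i/∂u) du + (∂F_i/∂v) dv.
  For the x component: f_1(F) = -3*v; d F_1 = (2*u) du + (0) dv
  For the y component: f_2(F) = 2*v - 2; d F_2 = (0) du + (1) dv
Combining and collecting du, dv coefficients:
  coeff of du: -6*u*v
  coeff of dv: 2*v - 2
F^* omega = (-6*u*v) du + (2*v - 2) dv.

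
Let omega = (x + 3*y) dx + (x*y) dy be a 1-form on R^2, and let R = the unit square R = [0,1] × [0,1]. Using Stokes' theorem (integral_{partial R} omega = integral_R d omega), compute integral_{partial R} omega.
integral_(partial R) omega = -5/2

Stokes: integral_partial_R omega = integral_R d omega with d omega = (∂Q/∂x - ∂P/∂y) dx ∧ dy.
  ∂Q/∂x = y
  ∂P/∂y = 3
  integrand = ∂Q/∂x - ∂P/∂y = y - 3.
Integrating over R: integral_0^1 integral_0^1 (y - 3) dx dy = -5/2.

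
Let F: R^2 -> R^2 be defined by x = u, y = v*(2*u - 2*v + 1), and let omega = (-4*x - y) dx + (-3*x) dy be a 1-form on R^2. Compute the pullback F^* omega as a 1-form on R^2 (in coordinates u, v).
F^* omega = (-8*u*v - 4*u + 2*v^2 - v) du + (3*u*(-2*u + 4*v - 1)) dv

Using F^*(f dg) = (f ∘ F) d(g ∘ F), substitute each coordinate x_i by F_i(u, v) in f_i, and replace dx_i by d F_i = (∂F_i/∂u) du + (∂F_i/∂v) dv.
  For the x component: f_1(F) = -2*u*v - 4*u + 2*v^2 - v; d F_1 = (1) du + (0) dv
  For the y component: f_2(F) = -3*u; d F_2 = (2*v) du + (2*u - 4*v + 1) dv
Combining and collecting du, dv coefficients:
  coeff of du: -8*u*v - 4*u + 2*v^2 - v
  coeff of dv: 3*u*(-2*u + 4*v - 1)
F^* omega = (-8*u*v - 4*u + 2*v^2 - v) du + (3*u*(-2*u + 4*v - 1)) dv.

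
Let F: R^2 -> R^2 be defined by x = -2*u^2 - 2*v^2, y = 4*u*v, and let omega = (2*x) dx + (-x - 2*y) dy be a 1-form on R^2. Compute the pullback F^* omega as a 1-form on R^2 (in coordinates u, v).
F^* omega = (16*u^3 + 8*u^2*v - 16*u*v^2 + 8*v^3) du + (8*u^3 - 16*u^2*v + 8*u*v^2 + 16*v^3) dv

Using F^*(f dg) = (f ∘ F) d(g ∘ F), substitute each coordinate x_i by F_i(u, v) in f_i, and replace dx_i by d F_i = (∂F_i/∂u) du + (∂F_i/∂v) dv.
  For the x component: f_1(F) = -4*u^2 - 4*v^2; d F_1 = (-4*u) du + (-4*v) dv
  For the y component: f_2(F) = 2*u^2 - 8*u*v + 2*v^2; d F_2 = (4*v) du + (4*u) dv
Combining and collecting du, dv coefficients:
  coeff of du: 16*u^3 + 8*u^2*v - 16*u*v^2 + 8*v^3
  coeff of dv: 8*u^3 - 16*u^2*v + 8*u*v^2 + 16*v^3
F^* omega = (16*u^3 + 8*u^2*v - 16*u*v^2 + 8*v^3) du + (8*u^3 - 16*u^2*v + 8*u*v^2 + 16*v^3) dv.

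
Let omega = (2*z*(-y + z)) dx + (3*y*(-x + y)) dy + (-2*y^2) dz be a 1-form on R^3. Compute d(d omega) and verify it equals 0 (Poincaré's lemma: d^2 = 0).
d(d omega) = 0

Step 1: d omega = sum_{i<j} (∂f_j/∂x_i - ∂f_i/∂x_j) dx_i ∧ dx_j:
  coeff of dx ∧ dy: -3*y + 2*z
  coeff of dx ∧ dz: 2*y - 4*z
  coeff of dy ∧ dz: -4*y
Step 2: Apply d again to each 2-form coefficient. The only possible 3-form in R^3 is dx ∧ dy ∧ dz, with coefficient
  ∂(coeff of dy∧dz)/∂x - ∂(coeff of dx∧dz)/∂y + ∂(coeff of dx∧dy)/∂z
  = ∂/∂x (-4*y) - ∂/∂y (2*y - 4*z) + ∂/∂z (-3*y + 2*z).
Each of these terms simplifies to sums of mixed partials that cancel in pairs. The result is 0 (by equality of mixed partials for smooth functions — Schwarz / Clairaut).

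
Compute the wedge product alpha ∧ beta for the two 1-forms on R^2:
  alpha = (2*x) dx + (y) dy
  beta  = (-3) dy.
alpha ∧ beta = (-6*x) dx ∧ dy

Distribute the wedge, using dx_i ∧ dx_j = -dx_j ∧ dx_i and dx_i ∧ dx_i = 0. For each pair (i, j) with i < j, the coefficient of dx_i ∧ dx_j in alpha ∧ beta is (alpha_i * beta_j - alpha_j * beta_i). Collecting: alpha ∧ beta = (-6*x) dx ∧ dy.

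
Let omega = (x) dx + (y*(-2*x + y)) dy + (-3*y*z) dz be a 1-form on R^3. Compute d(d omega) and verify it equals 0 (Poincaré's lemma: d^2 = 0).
d(d omega) = 0

Step 1: d omega = sum_{i<j} (∂f_j/∂x_i - ∂f_i/∂x_j) dx_i ∧ dx_j:
  coeff of dx ∧ dy: -2*y
  coeff of dx ∧ dz: 0
  coeff of dy ∧ dz: -3*z
Step 2: Apply d again to each 2-form coefficient. The only possible 3-form in R^3 is dx ∧ dy ∧ dz, with coefficient
  ∂(coeff of dy∧dz)/∂x - ∂(coeff of dx∧dz)/∂y + ∂(coeff of dx∧dy)/∂z
  = ∂/∂x (-3*z) - ∂/∂y (0) + ∂/∂z (-2*y).
Each of these terms simplifies to sums of mixed partials that cancel in pairs. The result is 0 (by equality of mixed partials for smooth functions — Schwarz / Clairaut).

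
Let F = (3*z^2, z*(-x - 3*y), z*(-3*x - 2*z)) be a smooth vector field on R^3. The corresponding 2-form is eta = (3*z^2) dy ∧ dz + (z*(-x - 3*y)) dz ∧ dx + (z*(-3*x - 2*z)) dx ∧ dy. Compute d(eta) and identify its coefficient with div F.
d(eta) = (-3*x - 7*z) dx ∧ dy ∧ dz; div F = -3*x - 7*z

For a 2-form in R^3 of the form above, applying d gives a 3-form with coefficient ∂P/∂x + ∂Q/∂y + ∂R/∂z:
  ∂P/∂x = 0
  ∂Q/∂y = -3*z
  ∂R/∂z = -3*x - 4*z
Sum = -3*x - 7*z, which is exactly div F.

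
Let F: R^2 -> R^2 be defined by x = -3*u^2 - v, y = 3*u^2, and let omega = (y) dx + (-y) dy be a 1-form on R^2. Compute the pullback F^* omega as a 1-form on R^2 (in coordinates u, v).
F^* omega = (-36*u^3) du + (-3*u^2) dv

Using F^*(f dg) = (f ∘ F) d(g ∘ F), substitute each coordinate x_i by F_i(u, v) in f_i, and replace dx_i by d F_i = (∂F_i/∂u) du + (∂F_i/∂v) dv.
  For the x component: f_1(F) = 3*u^2; d F_1 = (-6*u) du + (-1) dv
  For the y component: f_2(F) = -3*u^2; d F_2 = (6*u) du + (0) dv
Combining and collecting du, dv coefficients:
  coeff of du: -36*u^3
  coeff of dv: -3*u^2
F^* omega = (-36*u^3) du + (-3*u^2) dv.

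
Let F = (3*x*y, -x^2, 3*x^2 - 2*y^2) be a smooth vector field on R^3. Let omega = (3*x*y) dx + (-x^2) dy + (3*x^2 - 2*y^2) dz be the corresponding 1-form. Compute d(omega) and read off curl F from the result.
d(omega) = (-4*y) dy ∧ dz + (-6*x) dz ∧ dx + (-5*x) dx ∧ dy; curl F = (-4*y, -6*x, -5*x)

d omega = sum_{i<j} (∂f_j/∂x_i - ∂f_i/∂x_j) dx_i ∧ dx_j. Under the identification (dy ∧ dz, dz ∧ dx, dx ∧ dy) ↔ (e_x, e_y, e_z), the coefficients are exactly the components of curl F. Compute:
  ∂R/∂y - ∂Q/∂z = (-4*y) - (0) = -4*y
  ∂P/∂z - ∂R/∂x = (0) - (6*x) = -6*x
  ∂Q/∂x - ∂P/∂y = (-2*x) - (3*x) = -5*x.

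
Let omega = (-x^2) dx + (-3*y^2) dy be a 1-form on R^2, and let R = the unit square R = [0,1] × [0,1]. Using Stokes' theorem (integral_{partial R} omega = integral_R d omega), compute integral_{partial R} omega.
integral_(partial R) omega = 0

Stokes: integral_partial_R omega = integral_R d omega with d omega = (∂Q/∂x - ∂P/∂y) dx ∧ dy.
  ∂Q/∂x = 0
  ∂P/∂y = 0
  integrand = ∂Q/∂x - ∂P/∂y = 0.
Integrating over R: integral_0^1 integral_0^1 (0) dx dy = 0.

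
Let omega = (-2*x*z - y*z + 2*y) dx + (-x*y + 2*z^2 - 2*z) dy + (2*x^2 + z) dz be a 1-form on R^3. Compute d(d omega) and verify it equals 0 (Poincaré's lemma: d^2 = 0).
d(d omega) = 0

Step 1: d omega = sum_{i<j} (∂f_j/∂x_i - ∂f_i/∂x_j) dx_i ∧ dx_j:
  coeff of dx ∧ dy: -y + z - 2
  coeff of dx ∧ dz: 6*x + y
  coeff of dy ∧ dz: 2 - 4*z
Step 2: Apply d again to each 2-form coefficient. The only possible 3-form in R^3 is dx ∧ dy ∧ dz, with coefficient
  ∂(coeff of dy∧dz)/∂x - ∂(coeff of dx∧dz)/∂y + ∂(coeff of dx∧dy)/∂z
  = ∂/∂x (2 - 4*z) - ∂/∂y (6*x + y) + ∂/∂z (-y + z - 2).
Each of these terms simplifies to sums of mixed partials that cancel in pairs. The result is 0 (by equality of mixed partials for smooth functions — Schwarz / Clairaut).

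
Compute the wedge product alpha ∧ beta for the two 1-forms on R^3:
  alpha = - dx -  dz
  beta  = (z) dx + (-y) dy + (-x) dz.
alpha ∧ beta = (y) dx ∧ dy + (x + z) dx ∧ dz + (-y) dy ∧ dz

Distribute the wedge, using dx_i ∧ dx_j = -dx_j ∧ dx_i and dx_i ∧ dx_i = 0. For each pair (i, j) with i < j, the coefficient of dx_i ∧ dx_j in alpha ∧ beta is (alpha_i * beta_j - alpha_j * beta_i). Collecting: alpha ∧ beta = (y) dx ∧ dy + (x + z) dx ∧ dz + (-y) dy ∧ dz.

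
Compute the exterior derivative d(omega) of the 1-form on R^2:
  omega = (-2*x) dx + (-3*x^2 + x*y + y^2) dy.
d(omega) = (-6*x + y) dx ∧ dy

For a 1-form omega = sum_i f_i dx_i, the exterior derivative is
  d(omega) = sum_{i < j} (∂f_j/∂x_i - ∂f_i/∂x_j) dx_i ∧ dx_j.
  coefficient of dx ∧ dy: ∂f_2/∂x - ∂f_1/∂y = ∂(-3*x^2 + x*y + y^2)/∂x - ∂(-2*x)/∂y = -6*x + y
Assembling: d(omega) = (-6*x + y) dx ∧ dy.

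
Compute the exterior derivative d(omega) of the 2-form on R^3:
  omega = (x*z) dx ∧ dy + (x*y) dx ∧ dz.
d(omega) = 0

For a 2-form omega = sum_{i<j} g_{ij} dx_i ∧ dx_j, the exterior derivative is
  d(omega) = sum_{i<j} d(g_{ij}) ∧ dx_i ∧ dx_j = sum_{i<j, k} (∂g_{ij}/∂x_k) dx_k ∧ dx_i ∧ dx_j.
Expand each term, using dx_k ∧ dx_i ∧ dx_j = sgn(permutation) dx_{(a)} ∧ dx_{(b)} ∧ dx_{(c)} with (a < b < c) sorted:
  d(x*z) includes (∂/∂z)(x*z) dz = (x) dz, which multiplied by dx ∧ dy gives (x) dx ∧ dy ∧ dz
  d(x*y) includes (∂/∂y)(x*y) dy = (x) dy, which multiplied by dx ∧ dz gives (-x) dx ∧ dy ∧ dz
Collecting like 3-forms: d(omega) = 0.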